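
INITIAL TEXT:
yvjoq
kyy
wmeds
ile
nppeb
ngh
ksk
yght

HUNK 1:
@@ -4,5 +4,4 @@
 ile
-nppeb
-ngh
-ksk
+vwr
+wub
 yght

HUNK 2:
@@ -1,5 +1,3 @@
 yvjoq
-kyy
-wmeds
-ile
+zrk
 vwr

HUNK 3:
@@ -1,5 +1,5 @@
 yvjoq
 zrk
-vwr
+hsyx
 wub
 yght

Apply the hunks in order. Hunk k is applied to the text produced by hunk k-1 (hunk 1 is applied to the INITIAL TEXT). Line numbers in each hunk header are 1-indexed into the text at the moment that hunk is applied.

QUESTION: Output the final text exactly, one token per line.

Answer: yvjoq
zrk
hsyx
wub
yght

Derivation:
Hunk 1: at line 4 remove [nppeb,ngh,ksk] add [vwr,wub] -> 7 lines: yvjoq kyy wmeds ile vwr wub yght
Hunk 2: at line 1 remove [kyy,wmeds,ile] add [zrk] -> 5 lines: yvjoq zrk vwr wub yght
Hunk 3: at line 1 remove [vwr] add [hsyx] -> 5 lines: yvjoq zrk hsyx wub yght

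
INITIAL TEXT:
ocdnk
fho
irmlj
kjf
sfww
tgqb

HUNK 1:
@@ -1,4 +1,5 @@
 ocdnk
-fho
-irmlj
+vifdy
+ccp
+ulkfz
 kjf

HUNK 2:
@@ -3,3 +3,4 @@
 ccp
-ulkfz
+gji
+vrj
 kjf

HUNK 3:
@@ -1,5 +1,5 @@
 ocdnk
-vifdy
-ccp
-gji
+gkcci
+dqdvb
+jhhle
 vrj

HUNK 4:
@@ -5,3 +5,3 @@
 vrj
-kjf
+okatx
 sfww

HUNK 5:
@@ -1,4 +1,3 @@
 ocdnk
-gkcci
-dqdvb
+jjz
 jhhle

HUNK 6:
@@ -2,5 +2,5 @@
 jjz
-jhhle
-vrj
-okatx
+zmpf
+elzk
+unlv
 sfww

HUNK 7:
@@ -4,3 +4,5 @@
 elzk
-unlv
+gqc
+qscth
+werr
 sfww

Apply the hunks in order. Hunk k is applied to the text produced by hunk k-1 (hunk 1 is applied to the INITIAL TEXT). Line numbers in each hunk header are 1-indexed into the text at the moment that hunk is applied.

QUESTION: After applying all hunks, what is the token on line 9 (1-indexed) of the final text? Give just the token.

Hunk 1: at line 1 remove [fho,irmlj] add [vifdy,ccp,ulkfz] -> 7 lines: ocdnk vifdy ccp ulkfz kjf sfww tgqb
Hunk 2: at line 3 remove [ulkfz] add [gji,vrj] -> 8 lines: ocdnk vifdy ccp gji vrj kjf sfww tgqb
Hunk 3: at line 1 remove [vifdy,ccp,gji] add [gkcci,dqdvb,jhhle] -> 8 lines: ocdnk gkcci dqdvb jhhle vrj kjf sfww tgqb
Hunk 4: at line 5 remove [kjf] add [okatx] -> 8 lines: ocdnk gkcci dqdvb jhhle vrj okatx sfww tgqb
Hunk 5: at line 1 remove [gkcci,dqdvb] add [jjz] -> 7 lines: ocdnk jjz jhhle vrj okatx sfww tgqb
Hunk 6: at line 2 remove [jhhle,vrj,okatx] add [zmpf,elzk,unlv] -> 7 lines: ocdnk jjz zmpf elzk unlv sfww tgqb
Hunk 7: at line 4 remove [unlv] add [gqc,qscth,werr] -> 9 lines: ocdnk jjz zmpf elzk gqc qscth werr sfww tgqb
Final line 9: tgqb

Answer: tgqb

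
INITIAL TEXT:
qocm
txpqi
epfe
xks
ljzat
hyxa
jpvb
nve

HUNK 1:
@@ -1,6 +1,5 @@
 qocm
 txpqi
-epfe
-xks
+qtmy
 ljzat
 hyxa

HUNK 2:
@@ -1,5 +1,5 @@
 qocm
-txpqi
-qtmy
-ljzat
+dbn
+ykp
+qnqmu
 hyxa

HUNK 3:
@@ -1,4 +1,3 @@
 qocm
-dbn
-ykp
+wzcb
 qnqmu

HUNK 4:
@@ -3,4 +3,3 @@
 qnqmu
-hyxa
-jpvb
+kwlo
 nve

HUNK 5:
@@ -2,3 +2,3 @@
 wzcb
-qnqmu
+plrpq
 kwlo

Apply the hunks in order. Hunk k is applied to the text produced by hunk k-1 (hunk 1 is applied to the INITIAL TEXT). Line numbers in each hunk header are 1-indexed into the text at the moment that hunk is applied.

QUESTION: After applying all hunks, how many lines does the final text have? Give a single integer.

Answer: 5

Derivation:
Hunk 1: at line 1 remove [epfe,xks] add [qtmy] -> 7 lines: qocm txpqi qtmy ljzat hyxa jpvb nve
Hunk 2: at line 1 remove [txpqi,qtmy,ljzat] add [dbn,ykp,qnqmu] -> 7 lines: qocm dbn ykp qnqmu hyxa jpvb nve
Hunk 3: at line 1 remove [dbn,ykp] add [wzcb] -> 6 lines: qocm wzcb qnqmu hyxa jpvb nve
Hunk 4: at line 3 remove [hyxa,jpvb] add [kwlo] -> 5 lines: qocm wzcb qnqmu kwlo nve
Hunk 5: at line 2 remove [qnqmu] add [plrpq] -> 5 lines: qocm wzcb plrpq kwlo nve
Final line count: 5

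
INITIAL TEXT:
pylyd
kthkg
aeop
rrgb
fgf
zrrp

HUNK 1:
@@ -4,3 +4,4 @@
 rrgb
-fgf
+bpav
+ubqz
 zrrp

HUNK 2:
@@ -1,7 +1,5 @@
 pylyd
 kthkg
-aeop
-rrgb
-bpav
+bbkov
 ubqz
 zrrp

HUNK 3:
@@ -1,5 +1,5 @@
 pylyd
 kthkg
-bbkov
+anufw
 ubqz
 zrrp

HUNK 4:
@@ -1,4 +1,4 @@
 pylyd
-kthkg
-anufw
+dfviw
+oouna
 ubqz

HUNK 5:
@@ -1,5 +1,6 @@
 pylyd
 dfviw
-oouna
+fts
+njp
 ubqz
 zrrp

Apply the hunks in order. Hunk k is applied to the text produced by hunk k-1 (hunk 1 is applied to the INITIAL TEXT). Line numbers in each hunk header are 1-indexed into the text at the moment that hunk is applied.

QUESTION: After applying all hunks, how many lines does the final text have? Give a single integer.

Answer: 6

Derivation:
Hunk 1: at line 4 remove [fgf] add [bpav,ubqz] -> 7 lines: pylyd kthkg aeop rrgb bpav ubqz zrrp
Hunk 2: at line 1 remove [aeop,rrgb,bpav] add [bbkov] -> 5 lines: pylyd kthkg bbkov ubqz zrrp
Hunk 3: at line 1 remove [bbkov] add [anufw] -> 5 lines: pylyd kthkg anufw ubqz zrrp
Hunk 4: at line 1 remove [kthkg,anufw] add [dfviw,oouna] -> 5 lines: pylyd dfviw oouna ubqz zrrp
Hunk 5: at line 1 remove [oouna] add [fts,njp] -> 6 lines: pylyd dfviw fts njp ubqz zrrp
Final line count: 6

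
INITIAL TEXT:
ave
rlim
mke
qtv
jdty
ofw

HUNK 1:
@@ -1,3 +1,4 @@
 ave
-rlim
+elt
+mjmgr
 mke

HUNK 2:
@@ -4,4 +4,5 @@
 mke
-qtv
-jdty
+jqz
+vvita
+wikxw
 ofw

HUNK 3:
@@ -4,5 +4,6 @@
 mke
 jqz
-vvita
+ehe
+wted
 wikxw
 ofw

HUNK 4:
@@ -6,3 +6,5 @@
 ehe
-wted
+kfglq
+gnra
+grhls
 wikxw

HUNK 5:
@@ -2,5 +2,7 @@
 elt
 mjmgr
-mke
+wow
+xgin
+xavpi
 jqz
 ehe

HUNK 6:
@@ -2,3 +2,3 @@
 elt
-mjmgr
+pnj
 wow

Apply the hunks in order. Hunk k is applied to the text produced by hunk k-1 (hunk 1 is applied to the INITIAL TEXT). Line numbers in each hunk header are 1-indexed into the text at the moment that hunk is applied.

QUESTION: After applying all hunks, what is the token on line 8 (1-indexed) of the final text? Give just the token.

Hunk 1: at line 1 remove [rlim] add [elt,mjmgr] -> 7 lines: ave elt mjmgr mke qtv jdty ofw
Hunk 2: at line 4 remove [qtv,jdty] add [jqz,vvita,wikxw] -> 8 lines: ave elt mjmgr mke jqz vvita wikxw ofw
Hunk 3: at line 4 remove [vvita] add [ehe,wted] -> 9 lines: ave elt mjmgr mke jqz ehe wted wikxw ofw
Hunk 4: at line 6 remove [wted] add [kfglq,gnra,grhls] -> 11 lines: ave elt mjmgr mke jqz ehe kfglq gnra grhls wikxw ofw
Hunk 5: at line 2 remove [mke] add [wow,xgin,xavpi] -> 13 lines: ave elt mjmgr wow xgin xavpi jqz ehe kfglq gnra grhls wikxw ofw
Hunk 6: at line 2 remove [mjmgr] add [pnj] -> 13 lines: ave elt pnj wow xgin xavpi jqz ehe kfglq gnra grhls wikxw ofw
Final line 8: ehe

Answer: ehe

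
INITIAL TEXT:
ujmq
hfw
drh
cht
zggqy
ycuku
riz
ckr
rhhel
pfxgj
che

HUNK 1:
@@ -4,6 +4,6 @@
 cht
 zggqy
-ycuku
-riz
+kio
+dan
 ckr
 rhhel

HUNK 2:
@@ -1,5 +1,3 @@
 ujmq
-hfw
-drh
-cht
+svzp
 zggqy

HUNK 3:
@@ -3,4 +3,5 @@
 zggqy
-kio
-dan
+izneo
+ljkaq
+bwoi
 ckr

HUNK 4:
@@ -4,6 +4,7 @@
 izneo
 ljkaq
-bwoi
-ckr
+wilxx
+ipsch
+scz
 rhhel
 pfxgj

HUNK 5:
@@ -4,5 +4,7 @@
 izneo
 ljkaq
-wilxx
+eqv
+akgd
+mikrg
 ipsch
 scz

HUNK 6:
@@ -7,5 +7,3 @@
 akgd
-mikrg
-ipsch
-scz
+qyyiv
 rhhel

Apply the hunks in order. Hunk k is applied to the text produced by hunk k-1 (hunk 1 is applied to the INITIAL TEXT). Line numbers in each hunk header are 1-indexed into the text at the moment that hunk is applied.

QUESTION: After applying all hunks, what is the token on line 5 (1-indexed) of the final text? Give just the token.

Answer: ljkaq

Derivation:
Hunk 1: at line 4 remove [ycuku,riz] add [kio,dan] -> 11 lines: ujmq hfw drh cht zggqy kio dan ckr rhhel pfxgj che
Hunk 2: at line 1 remove [hfw,drh,cht] add [svzp] -> 9 lines: ujmq svzp zggqy kio dan ckr rhhel pfxgj che
Hunk 3: at line 3 remove [kio,dan] add [izneo,ljkaq,bwoi] -> 10 lines: ujmq svzp zggqy izneo ljkaq bwoi ckr rhhel pfxgj che
Hunk 4: at line 4 remove [bwoi,ckr] add [wilxx,ipsch,scz] -> 11 lines: ujmq svzp zggqy izneo ljkaq wilxx ipsch scz rhhel pfxgj che
Hunk 5: at line 4 remove [wilxx] add [eqv,akgd,mikrg] -> 13 lines: ujmq svzp zggqy izneo ljkaq eqv akgd mikrg ipsch scz rhhel pfxgj che
Hunk 6: at line 7 remove [mikrg,ipsch,scz] add [qyyiv] -> 11 lines: ujmq svzp zggqy izneo ljkaq eqv akgd qyyiv rhhel pfxgj che
Final line 5: ljkaq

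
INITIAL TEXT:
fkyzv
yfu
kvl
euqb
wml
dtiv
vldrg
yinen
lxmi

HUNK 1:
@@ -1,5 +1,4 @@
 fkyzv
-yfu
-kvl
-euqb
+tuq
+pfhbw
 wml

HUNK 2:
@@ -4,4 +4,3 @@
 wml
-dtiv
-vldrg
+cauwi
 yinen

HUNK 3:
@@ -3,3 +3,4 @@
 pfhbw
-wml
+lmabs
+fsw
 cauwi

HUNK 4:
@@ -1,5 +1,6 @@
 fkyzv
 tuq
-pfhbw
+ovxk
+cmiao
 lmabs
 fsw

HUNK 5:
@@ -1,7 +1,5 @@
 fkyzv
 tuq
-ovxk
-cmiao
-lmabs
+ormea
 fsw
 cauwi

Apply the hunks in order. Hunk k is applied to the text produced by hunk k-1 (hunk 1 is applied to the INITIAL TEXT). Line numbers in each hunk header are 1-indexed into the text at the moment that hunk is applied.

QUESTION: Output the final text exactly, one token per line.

Hunk 1: at line 1 remove [yfu,kvl,euqb] add [tuq,pfhbw] -> 8 lines: fkyzv tuq pfhbw wml dtiv vldrg yinen lxmi
Hunk 2: at line 4 remove [dtiv,vldrg] add [cauwi] -> 7 lines: fkyzv tuq pfhbw wml cauwi yinen lxmi
Hunk 3: at line 3 remove [wml] add [lmabs,fsw] -> 8 lines: fkyzv tuq pfhbw lmabs fsw cauwi yinen lxmi
Hunk 4: at line 1 remove [pfhbw] add [ovxk,cmiao] -> 9 lines: fkyzv tuq ovxk cmiao lmabs fsw cauwi yinen lxmi
Hunk 5: at line 1 remove [ovxk,cmiao,lmabs] add [ormea] -> 7 lines: fkyzv tuq ormea fsw cauwi yinen lxmi

Answer: fkyzv
tuq
ormea
fsw
cauwi
yinen
lxmi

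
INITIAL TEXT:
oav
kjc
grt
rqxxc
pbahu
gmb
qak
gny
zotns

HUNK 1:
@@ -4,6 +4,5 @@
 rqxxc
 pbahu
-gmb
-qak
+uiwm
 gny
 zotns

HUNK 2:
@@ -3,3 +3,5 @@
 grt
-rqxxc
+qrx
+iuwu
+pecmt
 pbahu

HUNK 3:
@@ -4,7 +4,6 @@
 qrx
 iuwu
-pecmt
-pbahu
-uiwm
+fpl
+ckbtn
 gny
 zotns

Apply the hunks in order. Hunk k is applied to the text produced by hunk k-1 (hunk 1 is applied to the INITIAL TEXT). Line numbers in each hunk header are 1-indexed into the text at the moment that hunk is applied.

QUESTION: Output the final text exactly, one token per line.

Answer: oav
kjc
grt
qrx
iuwu
fpl
ckbtn
gny
zotns

Derivation:
Hunk 1: at line 4 remove [gmb,qak] add [uiwm] -> 8 lines: oav kjc grt rqxxc pbahu uiwm gny zotns
Hunk 2: at line 3 remove [rqxxc] add [qrx,iuwu,pecmt] -> 10 lines: oav kjc grt qrx iuwu pecmt pbahu uiwm gny zotns
Hunk 3: at line 4 remove [pecmt,pbahu,uiwm] add [fpl,ckbtn] -> 9 lines: oav kjc grt qrx iuwu fpl ckbtn gny zotns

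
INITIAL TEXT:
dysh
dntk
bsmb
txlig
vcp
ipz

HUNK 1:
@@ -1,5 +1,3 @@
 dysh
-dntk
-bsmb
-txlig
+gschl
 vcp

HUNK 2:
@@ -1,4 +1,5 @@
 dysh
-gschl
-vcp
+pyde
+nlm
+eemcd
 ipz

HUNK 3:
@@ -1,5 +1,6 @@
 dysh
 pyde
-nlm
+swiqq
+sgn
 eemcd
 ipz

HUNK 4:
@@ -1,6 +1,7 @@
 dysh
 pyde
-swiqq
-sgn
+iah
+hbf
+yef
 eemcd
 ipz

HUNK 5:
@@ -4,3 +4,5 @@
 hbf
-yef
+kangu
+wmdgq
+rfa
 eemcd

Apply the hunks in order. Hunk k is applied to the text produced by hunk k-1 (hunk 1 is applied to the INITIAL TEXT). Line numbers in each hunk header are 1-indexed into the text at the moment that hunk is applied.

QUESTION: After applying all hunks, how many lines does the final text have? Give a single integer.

Answer: 9

Derivation:
Hunk 1: at line 1 remove [dntk,bsmb,txlig] add [gschl] -> 4 lines: dysh gschl vcp ipz
Hunk 2: at line 1 remove [gschl,vcp] add [pyde,nlm,eemcd] -> 5 lines: dysh pyde nlm eemcd ipz
Hunk 3: at line 1 remove [nlm] add [swiqq,sgn] -> 6 lines: dysh pyde swiqq sgn eemcd ipz
Hunk 4: at line 1 remove [swiqq,sgn] add [iah,hbf,yef] -> 7 lines: dysh pyde iah hbf yef eemcd ipz
Hunk 5: at line 4 remove [yef] add [kangu,wmdgq,rfa] -> 9 lines: dysh pyde iah hbf kangu wmdgq rfa eemcd ipz
Final line count: 9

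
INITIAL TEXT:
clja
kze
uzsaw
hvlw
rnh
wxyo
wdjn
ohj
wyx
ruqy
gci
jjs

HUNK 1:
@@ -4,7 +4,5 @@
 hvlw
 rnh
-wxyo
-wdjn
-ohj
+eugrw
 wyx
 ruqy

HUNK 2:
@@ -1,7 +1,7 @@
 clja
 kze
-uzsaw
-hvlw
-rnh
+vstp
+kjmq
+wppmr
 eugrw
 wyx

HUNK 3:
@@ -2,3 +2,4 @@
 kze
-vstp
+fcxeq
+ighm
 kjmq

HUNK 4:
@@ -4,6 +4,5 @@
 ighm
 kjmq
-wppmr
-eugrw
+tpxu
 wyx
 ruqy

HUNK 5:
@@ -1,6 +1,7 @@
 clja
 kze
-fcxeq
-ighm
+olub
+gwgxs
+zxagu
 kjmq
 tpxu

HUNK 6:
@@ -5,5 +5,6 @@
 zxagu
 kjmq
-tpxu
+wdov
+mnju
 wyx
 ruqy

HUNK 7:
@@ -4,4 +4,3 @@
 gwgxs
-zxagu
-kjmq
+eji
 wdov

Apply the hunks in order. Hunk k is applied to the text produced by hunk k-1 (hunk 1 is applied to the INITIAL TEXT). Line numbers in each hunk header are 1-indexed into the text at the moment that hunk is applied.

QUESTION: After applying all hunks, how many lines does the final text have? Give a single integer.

Hunk 1: at line 4 remove [wxyo,wdjn,ohj] add [eugrw] -> 10 lines: clja kze uzsaw hvlw rnh eugrw wyx ruqy gci jjs
Hunk 2: at line 1 remove [uzsaw,hvlw,rnh] add [vstp,kjmq,wppmr] -> 10 lines: clja kze vstp kjmq wppmr eugrw wyx ruqy gci jjs
Hunk 3: at line 2 remove [vstp] add [fcxeq,ighm] -> 11 lines: clja kze fcxeq ighm kjmq wppmr eugrw wyx ruqy gci jjs
Hunk 4: at line 4 remove [wppmr,eugrw] add [tpxu] -> 10 lines: clja kze fcxeq ighm kjmq tpxu wyx ruqy gci jjs
Hunk 5: at line 1 remove [fcxeq,ighm] add [olub,gwgxs,zxagu] -> 11 lines: clja kze olub gwgxs zxagu kjmq tpxu wyx ruqy gci jjs
Hunk 6: at line 5 remove [tpxu] add [wdov,mnju] -> 12 lines: clja kze olub gwgxs zxagu kjmq wdov mnju wyx ruqy gci jjs
Hunk 7: at line 4 remove [zxagu,kjmq] add [eji] -> 11 lines: clja kze olub gwgxs eji wdov mnju wyx ruqy gci jjs
Final line count: 11

Answer: 11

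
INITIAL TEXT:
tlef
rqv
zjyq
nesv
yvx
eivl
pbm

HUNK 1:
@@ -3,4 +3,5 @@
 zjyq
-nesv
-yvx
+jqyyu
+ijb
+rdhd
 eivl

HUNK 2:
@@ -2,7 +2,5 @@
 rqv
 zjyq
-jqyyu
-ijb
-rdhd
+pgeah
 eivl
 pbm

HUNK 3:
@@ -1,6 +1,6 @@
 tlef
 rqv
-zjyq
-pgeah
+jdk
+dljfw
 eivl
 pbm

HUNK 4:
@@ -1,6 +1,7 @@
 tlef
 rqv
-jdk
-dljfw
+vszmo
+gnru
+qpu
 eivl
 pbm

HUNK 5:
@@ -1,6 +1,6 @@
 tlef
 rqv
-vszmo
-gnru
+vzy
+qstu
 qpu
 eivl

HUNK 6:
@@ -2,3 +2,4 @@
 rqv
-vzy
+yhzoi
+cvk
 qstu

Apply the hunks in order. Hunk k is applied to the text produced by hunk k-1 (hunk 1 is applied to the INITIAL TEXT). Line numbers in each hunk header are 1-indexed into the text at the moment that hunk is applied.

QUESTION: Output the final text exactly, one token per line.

Hunk 1: at line 3 remove [nesv,yvx] add [jqyyu,ijb,rdhd] -> 8 lines: tlef rqv zjyq jqyyu ijb rdhd eivl pbm
Hunk 2: at line 2 remove [jqyyu,ijb,rdhd] add [pgeah] -> 6 lines: tlef rqv zjyq pgeah eivl pbm
Hunk 3: at line 1 remove [zjyq,pgeah] add [jdk,dljfw] -> 6 lines: tlef rqv jdk dljfw eivl pbm
Hunk 4: at line 1 remove [jdk,dljfw] add [vszmo,gnru,qpu] -> 7 lines: tlef rqv vszmo gnru qpu eivl pbm
Hunk 5: at line 1 remove [vszmo,gnru] add [vzy,qstu] -> 7 lines: tlef rqv vzy qstu qpu eivl pbm
Hunk 6: at line 2 remove [vzy] add [yhzoi,cvk] -> 8 lines: tlef rqv yhzoi cvk qstu qpu eivl pbm

Answer: tlef
rqv
yhzoi
cvk
qstu
qpu
eivl
pbm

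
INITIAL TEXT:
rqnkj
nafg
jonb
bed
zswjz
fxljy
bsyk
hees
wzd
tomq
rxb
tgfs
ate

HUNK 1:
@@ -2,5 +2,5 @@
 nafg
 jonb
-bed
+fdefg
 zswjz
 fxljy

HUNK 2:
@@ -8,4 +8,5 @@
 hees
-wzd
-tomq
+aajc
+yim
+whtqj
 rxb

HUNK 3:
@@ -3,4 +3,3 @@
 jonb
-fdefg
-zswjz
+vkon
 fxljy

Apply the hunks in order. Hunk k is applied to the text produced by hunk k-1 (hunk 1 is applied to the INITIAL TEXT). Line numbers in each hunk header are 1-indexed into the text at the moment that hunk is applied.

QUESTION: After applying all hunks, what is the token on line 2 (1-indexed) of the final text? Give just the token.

Hunk 1: at line 2 remove [bed] add [fdefg] -> 13 lines: rqnkj nafg jonb fdefg zswjz fxljy bsyk hees wzd tomq rxb tgfs ate
Hunk 2: at line 8 remove [wzd,tomq] add [aajc,yim,whtqj] -> 14 lines: rqnkj nafg jonb fdefg zswjz fxljy bsyk hees aajc yim whtqj rxb tgfs ate
Hunk 3: at line 3 remove [fdefg,zswjz] add [vkon] -> 13 lines: rqnkj nafg jonb vkon fxljy bsyk hees aajc yim whtqj rxb tgfs ate
Final line 2: nafg

Answer: nafg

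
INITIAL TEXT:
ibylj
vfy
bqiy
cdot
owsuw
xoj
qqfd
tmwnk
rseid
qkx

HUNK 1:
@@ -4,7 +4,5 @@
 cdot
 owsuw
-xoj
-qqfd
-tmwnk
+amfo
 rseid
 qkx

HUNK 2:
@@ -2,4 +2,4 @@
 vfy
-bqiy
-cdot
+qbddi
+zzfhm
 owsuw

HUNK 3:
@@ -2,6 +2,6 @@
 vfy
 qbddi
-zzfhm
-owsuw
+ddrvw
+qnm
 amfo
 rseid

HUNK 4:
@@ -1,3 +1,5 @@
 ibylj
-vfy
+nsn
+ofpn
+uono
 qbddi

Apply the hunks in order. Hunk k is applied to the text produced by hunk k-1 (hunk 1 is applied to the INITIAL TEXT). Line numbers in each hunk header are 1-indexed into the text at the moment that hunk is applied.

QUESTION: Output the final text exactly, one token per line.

Hunk 1: at line 4 remove [xoj,qqfd,tmwnk] add [amfo] -> 8 lines: ibylj vfy bqiy cdot owsuw amfo rseid qkx
Hunk 2: at line 2 remove [bqiy,cdot] add [qbddi,zzfhm] -> 8 lines: ibylj vfy qbddi zzfhm owsuw amfo rseid qkx
Hunk 3: at line 2 remove [zzfhm,owsuw] add [ddrvw,qnm] -> 8 lines: ibylj vfy qbddi ddrvw qnm amfo rseid qkx
Hunk 4: at line 1 remove [vfy] add [nsn,ofpn,uono] -> 10 lines: ibylj nsn ofpn uono qbddi ddrvw qnm amfo rseid qkx

Answer: ibylj
nsn
ofpn
uono
qbddi
ddrvw
qnm
amfo
rseid
qkx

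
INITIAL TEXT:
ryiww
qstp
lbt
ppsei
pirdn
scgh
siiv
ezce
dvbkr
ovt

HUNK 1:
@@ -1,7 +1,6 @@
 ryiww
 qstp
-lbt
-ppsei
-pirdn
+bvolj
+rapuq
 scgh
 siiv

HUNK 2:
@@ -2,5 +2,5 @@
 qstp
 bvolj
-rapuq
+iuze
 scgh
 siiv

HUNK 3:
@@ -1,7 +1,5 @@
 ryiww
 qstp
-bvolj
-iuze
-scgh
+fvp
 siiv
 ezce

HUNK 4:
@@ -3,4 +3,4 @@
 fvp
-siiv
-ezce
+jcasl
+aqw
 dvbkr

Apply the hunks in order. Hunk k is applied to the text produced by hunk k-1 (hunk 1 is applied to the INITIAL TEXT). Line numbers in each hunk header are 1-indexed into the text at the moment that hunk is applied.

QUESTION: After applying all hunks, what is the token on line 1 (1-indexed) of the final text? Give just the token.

Answer: ryiww

Derivation:
Hunk 1: at line 1 remove [lbt,ppsei,pirdn] add [bvolj,rapuq] -> 9 lines: ryiww qstp bvolj rapuq scgh siiv ezce dvbkr ovt
Hunk 2: at line 2 remove [rapuq] add [iuze] -> 9 lines: ryiww qstp bvolj iuze scgh siiv ezce dvbkr ovt
Hunk 3: at line 1 remove [bvolj,iuze,scgh] add [fvp] -> 7 lines: ryiww qstp fvp siiv ezce dvbkr ovt
Hunk 4: at line 3 remove [siiv,ezce] add [jcasl,aqw] -> 7 lines: ryiww qstp fvp jcasl aqw dvbkr ovt
Final line 1: ryiww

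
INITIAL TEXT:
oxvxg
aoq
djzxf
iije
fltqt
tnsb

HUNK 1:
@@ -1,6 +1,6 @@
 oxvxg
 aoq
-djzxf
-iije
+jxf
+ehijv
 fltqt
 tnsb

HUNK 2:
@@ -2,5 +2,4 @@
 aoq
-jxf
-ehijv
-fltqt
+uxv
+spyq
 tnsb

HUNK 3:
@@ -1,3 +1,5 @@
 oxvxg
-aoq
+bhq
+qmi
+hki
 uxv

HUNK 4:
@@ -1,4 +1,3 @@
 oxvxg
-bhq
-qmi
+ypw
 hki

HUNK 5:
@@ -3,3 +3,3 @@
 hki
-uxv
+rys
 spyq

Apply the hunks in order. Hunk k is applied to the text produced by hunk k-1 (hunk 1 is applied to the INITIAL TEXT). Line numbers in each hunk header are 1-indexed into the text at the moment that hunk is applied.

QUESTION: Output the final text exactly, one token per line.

Answer: oxvxg
ypw
hki
rys
spyq
tnsb

Derivation:
Hunk 1: at line 1 remove [djzxf,iije] add [jxf,ehijv] -> 6 lines: oxvxg aoq jxf ehijv fltqt tnsb
Hunk 2: at line 2 remove [jxf,ehijv,fltqt] add [uxv,spyq] -> 5 lines: oxvxg aoq uxv spyq tnsb
Hunk 3: at line 1 remove [aoq] add [bhq,qmi,hki] -> 7 lines: oxvxg bhq qmi hki uxv spyq tnsb
Hunk 4: at line 1 remove [bhq,qmi] add [ypw] -> 6 lines: oxvxg ypw hki uxv spyq tnsb
Hunk 5: at line 3 remove [uxv] add [rys] -> 6 lines: oxvxg ypw hki rys spyq tnsb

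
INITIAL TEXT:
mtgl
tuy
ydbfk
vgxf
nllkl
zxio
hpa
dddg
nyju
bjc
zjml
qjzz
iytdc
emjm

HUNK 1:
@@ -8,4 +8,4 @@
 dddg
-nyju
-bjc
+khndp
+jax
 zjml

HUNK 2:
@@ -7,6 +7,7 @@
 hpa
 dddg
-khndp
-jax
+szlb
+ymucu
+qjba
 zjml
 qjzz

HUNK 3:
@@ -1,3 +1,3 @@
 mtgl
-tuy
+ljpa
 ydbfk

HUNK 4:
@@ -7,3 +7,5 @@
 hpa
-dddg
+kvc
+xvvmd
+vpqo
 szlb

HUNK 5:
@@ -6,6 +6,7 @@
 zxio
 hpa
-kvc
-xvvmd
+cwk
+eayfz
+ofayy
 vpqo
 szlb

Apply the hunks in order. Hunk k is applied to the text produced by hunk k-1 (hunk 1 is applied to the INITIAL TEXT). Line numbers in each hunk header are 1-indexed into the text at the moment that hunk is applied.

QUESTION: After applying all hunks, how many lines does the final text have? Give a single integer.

Hunk 1: at line 8 remove [nyju,bjc] add [khndp,jax] -> 14 lines: mtgl tuy ydbfk vgxf nllkl zxio hpa dddg khndp jax zjml qjzz iytdc emjm
Hunk 2: at line 7 remove [khndp,jax] add [szlb,ymucu,qjba] -> 15 lines: mtgl tuy ydbfk vgxf nllkl zxio hpa dddg szlb ymucu qjba zjml qjzz iytdc emjm
Hunk 3: at line 1 remove [tuy] add [ljpa] -> 15 lines: mtgl ljpa ydbfk vgxf nllkl zxio hpa dddg szlb ymucu qjba zjml qjzz iytdc emjm
Hunk 4: at line 7 remove [dddg] add [kvc,xvvmd,vpqo] -> 17 lines: mtgl ljpa ydbfk vgxf nllkl zxio hpa kvc xvvmd vpqo szlb ymucu qjba zjml qjzz iytdc emjm
Hunk 5: at line 6 remove [kvc,xvvmd] add [cwk,eayfz,ofayy] -> 18 lines: mtgl ljpa ydbfk vgxf nllkl zxio hpa cwk eayfz ofayy vpqo szlb ymucu qjba zjml qjzz iytdc emjm
Final line count: 18

Answer: 18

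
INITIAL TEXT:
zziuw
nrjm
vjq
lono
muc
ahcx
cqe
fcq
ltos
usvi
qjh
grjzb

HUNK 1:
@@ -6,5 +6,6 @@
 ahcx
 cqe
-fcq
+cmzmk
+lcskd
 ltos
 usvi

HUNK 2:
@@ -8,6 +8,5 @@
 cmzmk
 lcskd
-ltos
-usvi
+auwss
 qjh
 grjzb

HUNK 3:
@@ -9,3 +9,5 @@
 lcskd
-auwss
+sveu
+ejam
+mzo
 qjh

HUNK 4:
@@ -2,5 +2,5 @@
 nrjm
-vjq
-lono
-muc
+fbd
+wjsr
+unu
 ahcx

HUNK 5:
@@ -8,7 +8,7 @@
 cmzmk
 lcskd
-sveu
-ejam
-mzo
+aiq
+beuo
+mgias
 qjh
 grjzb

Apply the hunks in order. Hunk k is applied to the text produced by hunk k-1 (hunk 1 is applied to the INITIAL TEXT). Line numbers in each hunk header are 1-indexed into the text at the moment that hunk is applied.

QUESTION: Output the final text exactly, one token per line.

Hunk 1: at line 6 remove [fcq] add [cmzmk,lcskd] -> 13 lines: zziuw nrjm vjq lono muc ahcx cqe cmzmk lcskd ltos usvi qjh grjzb
Hunk 2: at line 8 remove [ltos,usvi] add [auwss] -> 12 lines: zziuw nrjm vjq lono muc ahcx cqe cmzmk lcskd auwss qjh grjzb
Hunk 3: at line 9 remove [auwss] add [sveu,ejam,mzo] -> 14 lines: zziuw nrjm vjq lono muc ahcx cqe cmzmk lcskd sveu ejam mzo qjh grjzb
Hunk 4: at line 2 remove [vjq,lono,muc] add [fbd,wjsr,unu] -> 14 lines: zziuw nrjm fbd wjsr unu ahcx cqe cmzmk lcskd sveu ejam mzo qjh grjzb
Hunk 5: at line 8 remove [sveu,ejam,mzo] add [aiq,beuo,mgias] -> 14 lines: zziuw nrjm fbd wjsr unu ahcx cqe cmzmk lcskd aiq beuo mgias qjh grjzb

Answer: zziuw
nrjm
fbd
wjsr
unu
ahcx
cqe
cmzmk
lcskd
aiq
beuo
mgias
qjh
grjzb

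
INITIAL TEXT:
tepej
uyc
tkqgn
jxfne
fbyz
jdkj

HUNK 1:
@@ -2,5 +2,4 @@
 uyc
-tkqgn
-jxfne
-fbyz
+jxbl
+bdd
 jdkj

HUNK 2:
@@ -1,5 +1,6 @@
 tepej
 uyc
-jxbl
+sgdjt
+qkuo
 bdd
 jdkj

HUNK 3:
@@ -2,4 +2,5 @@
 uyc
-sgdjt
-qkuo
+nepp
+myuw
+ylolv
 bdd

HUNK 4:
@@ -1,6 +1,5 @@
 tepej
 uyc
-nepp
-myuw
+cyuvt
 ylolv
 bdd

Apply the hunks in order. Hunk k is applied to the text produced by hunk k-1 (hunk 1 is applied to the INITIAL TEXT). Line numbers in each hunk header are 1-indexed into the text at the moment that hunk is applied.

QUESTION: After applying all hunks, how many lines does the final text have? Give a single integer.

Hunk 1: at line 2 remove [tkqgn,jxfne,fbyz] add [jxbl,bdd] -> 5 lines: tepej uyc jxbl bdd jdkj
Hunk 2: at line 1 remove [jxbl] add [sgdjt,qkuo] -> 6 lines: tepej uyc sgdjt qkuo bdd jdkj
Hunk 3: at line 2 remove [sgdjt,qkuo] add [nepp,myuw,ylolv] -> 7 lines: tepej uyc nepp myuw ylolv bdd jdkj
Hunk 4: at line 1 remove [nepp,myuw] add [cyuvt] -> 6 lines: tepej uyc cyuvt ylolv bdd jdkj
Final line count: 6

Answer: 6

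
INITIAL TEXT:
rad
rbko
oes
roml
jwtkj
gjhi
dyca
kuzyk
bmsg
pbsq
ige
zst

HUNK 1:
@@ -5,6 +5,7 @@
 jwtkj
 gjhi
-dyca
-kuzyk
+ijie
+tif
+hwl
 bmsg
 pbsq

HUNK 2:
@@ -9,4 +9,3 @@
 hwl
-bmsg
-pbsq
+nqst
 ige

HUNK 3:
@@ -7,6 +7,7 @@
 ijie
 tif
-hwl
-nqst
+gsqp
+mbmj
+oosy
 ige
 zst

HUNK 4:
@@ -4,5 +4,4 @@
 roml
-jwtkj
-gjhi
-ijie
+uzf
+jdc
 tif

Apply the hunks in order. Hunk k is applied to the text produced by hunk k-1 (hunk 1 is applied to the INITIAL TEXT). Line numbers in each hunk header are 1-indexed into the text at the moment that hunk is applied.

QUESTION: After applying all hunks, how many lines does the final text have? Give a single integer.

Answer: 12

Derivation:
Hunk 1: at line 5 remove [dyca,kuzyk] add [ijie,tif,hwl] -> 13 lines: rad rbko oes roml jwtkj gjhi ijie tif hwl bmsg pbsq ige zst
Hunk 2: at line 9 remove [bmsg,pbsq] add [nqst] -> 12 lines: rad rbko oes roml jwtkj gjhi ijie tif hwl nqst ige zst
Hunk 3: at line 7 remove [hwl,nqst] add [gsqp,mbmj,oosy] -> 13 lines: rad rbko oes roml jwtkj gjhi ijie tif gsqp mbmj oosy ige zst
Hunk 4: at line 4 remove [jwtkj,gjhi,ijie] add [uzf,jdc] -> 12 lines: rad rbko oes roml uzf jdc tif gsqp mbmj oosy ige zst
Final line count: 12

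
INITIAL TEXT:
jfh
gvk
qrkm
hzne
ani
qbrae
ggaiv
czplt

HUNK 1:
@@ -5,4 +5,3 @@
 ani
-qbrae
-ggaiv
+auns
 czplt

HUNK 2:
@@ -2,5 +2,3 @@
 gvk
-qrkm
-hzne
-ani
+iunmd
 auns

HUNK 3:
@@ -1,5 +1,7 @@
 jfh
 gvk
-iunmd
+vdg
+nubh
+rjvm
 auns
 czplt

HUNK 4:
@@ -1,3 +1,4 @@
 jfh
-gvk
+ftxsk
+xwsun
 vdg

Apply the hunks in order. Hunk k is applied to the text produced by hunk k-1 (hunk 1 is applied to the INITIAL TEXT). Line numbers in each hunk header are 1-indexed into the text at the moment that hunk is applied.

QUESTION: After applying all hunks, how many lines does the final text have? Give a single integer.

Answer: 8

Derivation:
Hunk 1: at line 5 remove [qbrae,ggaiv] add [auns] -> 7 lines: jfh gvk qrkm hzne ani auns czplt
Hunk 2: at line 2 remove [qrkm,hzne,ani] add [iunmd] -> 5 lines: jfh gvk iunmd auns czplt
Hunk 3: at line 1 remove [iunmd] add [vdg,nubh,rjvm] -> 7 lines: jfh gvk vdg nubh rjvm auns czplt
Hunk 4: at line 1 remove [gvk] add [ftxsk,xwsun] -> 8 lines: jfh ftxsk xwsun vdg nubh rjvm auns czplt
Final line count: 8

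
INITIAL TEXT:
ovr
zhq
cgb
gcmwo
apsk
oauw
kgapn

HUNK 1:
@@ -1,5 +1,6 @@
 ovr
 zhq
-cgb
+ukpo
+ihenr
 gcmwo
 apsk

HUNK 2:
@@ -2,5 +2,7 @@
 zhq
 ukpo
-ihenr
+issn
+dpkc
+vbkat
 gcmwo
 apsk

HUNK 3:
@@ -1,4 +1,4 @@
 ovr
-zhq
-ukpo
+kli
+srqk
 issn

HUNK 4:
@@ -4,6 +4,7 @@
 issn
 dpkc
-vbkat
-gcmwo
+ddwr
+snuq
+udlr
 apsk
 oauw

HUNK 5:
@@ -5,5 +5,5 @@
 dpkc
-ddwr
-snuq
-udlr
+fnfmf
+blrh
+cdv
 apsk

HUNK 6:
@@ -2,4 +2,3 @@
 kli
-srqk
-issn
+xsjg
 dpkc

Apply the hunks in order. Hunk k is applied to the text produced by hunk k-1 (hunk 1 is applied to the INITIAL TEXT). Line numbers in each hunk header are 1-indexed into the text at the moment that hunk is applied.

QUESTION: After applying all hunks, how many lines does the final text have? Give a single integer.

Hunk 1: at line 1 remove [cgb] add [ukpo,ihenr] -> 8 lines: ovr zhq ukpo ihenr gcmwo apsk oauw kgapn
Hunk 2: at line 2 remove [ihenr] add [issn,dpkc,vbkat] -> 10 lines: ovr zhq ukpo issn dpkc vbkat gcmwo apsk oauw kgapn
Hunk 3: at line 1 remove [zhq,ukpo] add [kli,srqk] -> 10 lines: ovr kli srqk issn dpkc vbkat gcmwo apsk oauw kgapn
Hunk 4: at line 4 remove [vbkat,gcmwo] add [ddwr,snuq,udlr] -> 11 lines: ovr kli srqk issn dpkc ddwr snuq udlr apsk oauw kgapn
Hunk 5: at line 5 remove [ddwr,snuq,udlr] add [fnfmf,blrh,cdv] -> 11 lines: ovr kli srqk issn dpkc fnfmf blrh cdv apsk oauw kgapn
Hunk 6: at line 2 remove [srqk,issn] add [xsjg] -> 10 lines: ovr kli xsjg dpkc fnfmf blrh cdv apsk oauw kgapn
Final line count: 10

Answer: 10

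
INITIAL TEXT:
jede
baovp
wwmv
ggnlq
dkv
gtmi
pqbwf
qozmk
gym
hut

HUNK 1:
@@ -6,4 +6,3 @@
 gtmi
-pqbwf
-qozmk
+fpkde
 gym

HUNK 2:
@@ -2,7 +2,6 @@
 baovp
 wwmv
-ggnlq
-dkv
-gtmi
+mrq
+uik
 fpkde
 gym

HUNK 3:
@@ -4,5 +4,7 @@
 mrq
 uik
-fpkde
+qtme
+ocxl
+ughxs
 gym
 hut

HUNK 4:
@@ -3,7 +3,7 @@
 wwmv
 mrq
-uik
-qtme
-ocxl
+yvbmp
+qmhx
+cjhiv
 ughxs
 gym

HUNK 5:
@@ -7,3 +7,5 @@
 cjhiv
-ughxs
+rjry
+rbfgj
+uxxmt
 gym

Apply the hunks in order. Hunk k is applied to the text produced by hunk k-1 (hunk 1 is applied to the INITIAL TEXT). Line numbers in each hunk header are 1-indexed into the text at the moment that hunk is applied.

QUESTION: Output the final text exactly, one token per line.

Hunk 1: at line 6 remove [pqbwf,qozmk] add [fpkde] -> 9 lines: jede baovp wwmv ggnlq dkv gtmi fpkde gym hut
Hunk 2: at line 2 remove [ggnlq,dkv,gtmi] add [mrq,uik] -> 8 lines: jede baovp wwmv mrq uik fpkde gym hut
Hunk 3: at line 4 remove [fpkde] add [qtme,ocxl,ughxs] -> 10 lines: jede baovp wwmv mrq uik qtme ocxl ughxs gym hut
Hunk 4: at line 3 remove [uik,qtme,ocxl] add [yvbmp,qmhx,cjhiv] -> 10 lines: jede baovp wwmv mrq yvbmp qmhx cjhiv ughxs gym hut
Hunk 5: at line 7 remove [ughxs] add [rjry,rbfgj,uxxmt] -> 12 lines: jede baovp wwmv mrq yvbmp qmhx cjhiv rjry rbfgj uxxmt gym hut

Answer: jede
baovp
wwmv
mrq
yvbmp
qmhx
cjhiv
rjry
rbfgj
uxxmt
gym
hut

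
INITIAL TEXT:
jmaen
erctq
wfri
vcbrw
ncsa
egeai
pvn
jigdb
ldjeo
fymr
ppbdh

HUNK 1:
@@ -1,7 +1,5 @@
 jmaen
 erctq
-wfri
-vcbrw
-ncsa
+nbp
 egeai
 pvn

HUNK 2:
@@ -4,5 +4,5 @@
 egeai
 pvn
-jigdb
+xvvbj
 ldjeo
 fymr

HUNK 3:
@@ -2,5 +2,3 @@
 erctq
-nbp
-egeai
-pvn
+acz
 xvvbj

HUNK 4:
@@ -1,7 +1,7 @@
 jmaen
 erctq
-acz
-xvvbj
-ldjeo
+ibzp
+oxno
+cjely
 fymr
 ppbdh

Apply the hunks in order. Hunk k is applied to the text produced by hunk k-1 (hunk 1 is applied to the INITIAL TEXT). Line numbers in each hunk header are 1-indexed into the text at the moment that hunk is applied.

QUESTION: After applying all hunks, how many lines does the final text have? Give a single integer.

Answer: 7

Derivation:
Hunk 1: at line 1 remove [wfri,vcbrw,ncsa] add [nbp] -> 9 lines: jmaen erctq nbp egeai pvn jigdb ldjeo fymr ppbdh
Hunk 2: at line 4 remove [jigdb] add [xvvbj] -> 9 lines: jmaen erctq nbp egeai pvn xvvbj ldjeo fymr ppbdh
Hunk 3: at line 2 remove [nbp,egeai,pvn] add [acz] -> 7 lines: jmaen erctq acz xvvbj ldjeo fymr ppbdh
Hunk 4: at line 1 remove [acz,xvvbj,ldjeo] add [ibzp,oxno,cjely] -> 7 lines: jmaen erctq ibzp oxno cjely fymr ppbdh
Final line count: 7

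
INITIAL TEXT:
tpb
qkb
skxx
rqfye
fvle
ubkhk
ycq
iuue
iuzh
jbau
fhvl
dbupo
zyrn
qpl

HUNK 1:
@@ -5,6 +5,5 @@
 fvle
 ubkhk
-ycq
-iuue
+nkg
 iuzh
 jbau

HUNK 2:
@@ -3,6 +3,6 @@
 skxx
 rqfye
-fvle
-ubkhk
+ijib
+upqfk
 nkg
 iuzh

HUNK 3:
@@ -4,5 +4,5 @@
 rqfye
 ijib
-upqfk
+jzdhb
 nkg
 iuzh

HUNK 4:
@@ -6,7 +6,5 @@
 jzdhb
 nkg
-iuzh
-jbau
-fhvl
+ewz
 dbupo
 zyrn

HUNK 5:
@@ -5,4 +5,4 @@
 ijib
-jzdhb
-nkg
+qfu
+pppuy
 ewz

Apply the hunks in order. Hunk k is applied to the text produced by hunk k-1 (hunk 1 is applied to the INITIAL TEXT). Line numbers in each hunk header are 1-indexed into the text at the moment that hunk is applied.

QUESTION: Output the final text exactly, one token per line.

Hunk 1: at line 5 remove [ycq,iuue] add [nkg] -> 13 lines: tpb qkb skxx rqfye fvle ubkhk nkg iuzh jbau fhvl dbupo zyrn qpl
Hunk 2: at line 3 remove [fvle,ubkhk] add [ijib,upqfk] -> 13 lines: tpb qkb skxx rqfye ijib upqfk nkg iuzh jbau fhvl dbupo zyrn qpl
Hunk 3: at line 4 remove [upqfk] add [jzdhb] -> 13 lines: tpb qkb skxx rqfye ijib jzdhb nkg iuzh jbau fhvl dbupo zyrn qpl
Hunk 4: at line 6 remove [iuzh,jbau,fhvl] add [ewz] -> 11 lines: tpb qkb skxx rqfye ijib jzdhb nkg ewz dbupo zyrn qpl
Hunk 5: at line 5 remove [jzdhb,nkg] add [qfu,pppuy] -> 11 lines: tpb qkb skxx rqfye ijib qfu pppuy ewz dbupo zyrn qpl

Answer: tpb
qkb
skxx
rqfye
ijib
qfu
pppuy
ewz
dbupo
zyrn
qpl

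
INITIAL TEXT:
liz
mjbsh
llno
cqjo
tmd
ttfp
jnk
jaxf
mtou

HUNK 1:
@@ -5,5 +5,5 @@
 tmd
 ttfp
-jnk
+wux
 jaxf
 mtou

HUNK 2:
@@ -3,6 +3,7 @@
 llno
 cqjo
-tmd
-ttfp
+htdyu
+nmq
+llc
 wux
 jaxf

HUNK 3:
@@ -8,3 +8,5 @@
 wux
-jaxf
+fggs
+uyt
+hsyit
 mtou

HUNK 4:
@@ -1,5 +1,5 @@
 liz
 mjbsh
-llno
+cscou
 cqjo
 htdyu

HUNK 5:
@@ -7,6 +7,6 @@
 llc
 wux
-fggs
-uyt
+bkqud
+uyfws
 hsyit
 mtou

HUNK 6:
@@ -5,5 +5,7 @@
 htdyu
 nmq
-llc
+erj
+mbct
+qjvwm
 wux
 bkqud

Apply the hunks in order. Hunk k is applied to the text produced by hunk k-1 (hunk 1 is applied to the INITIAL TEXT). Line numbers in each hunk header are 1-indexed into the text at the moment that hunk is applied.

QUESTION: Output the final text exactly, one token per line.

Answer: liz
mjbsh
cscou
cqjo
htdyu
nmq
erj
mbct
qjvwm
wux
bkqud
uyfws
hsyit
mtou

Derivation:
Hunk 1: at line 5 remove [jnk] add [wux] -> 9 lines: liz mjbsh llno cqjo tmd ttfp wux jaxf mtou
Hunk 2: at line 3 remove [tmd,ttfp] add [htdyu,nmq,llc] -> 10 lines: liz mjbsh llno cqjo htdyu nmq llc wux jaxf mtou
Hunk 3: at line 8 remove [jaxf] add [fggs,uyt,hsyit] -> 12 lines: liz mjbsh llno cqjo htdyu nmq llc wux fggs uyt hsyit mtou
Hunk 4: at line 1 remove [llno] add [cscou] -> 12 lines: liz mjbsh cscou cqjo htdyu nmq llc wux fggs uyt hsyit mtou
Hunk 5: at line 7 remove [fggs,uyt] add [bkqud,uyfws] -> 12 lines: liz mjbsh cscou cqjo htdyu nmq llc wux bkqud uyfws hsyit mtou
Hunk 6: at line 5 remove [llc] add [erj,mbct,qjvwm] -> 14 lines: liz mjbsh cscou cqjo htdyu nmq erj mbct qjvwm wux bkqud uyfws hsyit mtou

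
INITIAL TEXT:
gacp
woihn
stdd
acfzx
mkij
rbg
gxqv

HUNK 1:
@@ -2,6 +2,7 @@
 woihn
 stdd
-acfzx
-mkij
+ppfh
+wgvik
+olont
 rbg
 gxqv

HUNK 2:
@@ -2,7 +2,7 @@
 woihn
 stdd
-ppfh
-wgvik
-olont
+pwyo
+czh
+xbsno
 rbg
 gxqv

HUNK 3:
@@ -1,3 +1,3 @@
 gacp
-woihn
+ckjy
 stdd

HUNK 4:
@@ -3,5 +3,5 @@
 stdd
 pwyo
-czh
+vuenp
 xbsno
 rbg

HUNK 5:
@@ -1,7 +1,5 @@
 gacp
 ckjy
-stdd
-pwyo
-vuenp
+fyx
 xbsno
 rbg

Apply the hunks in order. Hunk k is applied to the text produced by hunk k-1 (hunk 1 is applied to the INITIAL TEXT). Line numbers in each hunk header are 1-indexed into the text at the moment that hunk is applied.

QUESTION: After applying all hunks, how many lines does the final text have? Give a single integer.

Answer: 6

Derivation:
Hunk 1: at line 2 remove [acfzx,mkij] add [ppfh,wgvik,olont] -> 8 lines: gacp woihn stdd ppfh wgvik olont rbg gxqv
Hunk 2: at line 2 remove [ppfh,wgvik,olont] add [pwyo,czh,xbsno] -> 8 lines: gacp woihn stdd pwyo czh xbsno rbg gxqv
Hunk 3: at line 1 remove [woihn] add [ckjy] -> 8 lines: gacp ckjy stdd pwyo czh xbsno rbg gxqv
Hunk 4: at line 3 remove [czh] add [vuenp] -> 8 lines: gacp ckjy stdd pwyo vuenp xbsno rbg gxqv
Hunk 5: at line 1 remove [stdd,pwyo,vuenp] add [fyx] -> 6 lines: gacp ckjy fyx xbsno rbg gxqv
Final line count: 6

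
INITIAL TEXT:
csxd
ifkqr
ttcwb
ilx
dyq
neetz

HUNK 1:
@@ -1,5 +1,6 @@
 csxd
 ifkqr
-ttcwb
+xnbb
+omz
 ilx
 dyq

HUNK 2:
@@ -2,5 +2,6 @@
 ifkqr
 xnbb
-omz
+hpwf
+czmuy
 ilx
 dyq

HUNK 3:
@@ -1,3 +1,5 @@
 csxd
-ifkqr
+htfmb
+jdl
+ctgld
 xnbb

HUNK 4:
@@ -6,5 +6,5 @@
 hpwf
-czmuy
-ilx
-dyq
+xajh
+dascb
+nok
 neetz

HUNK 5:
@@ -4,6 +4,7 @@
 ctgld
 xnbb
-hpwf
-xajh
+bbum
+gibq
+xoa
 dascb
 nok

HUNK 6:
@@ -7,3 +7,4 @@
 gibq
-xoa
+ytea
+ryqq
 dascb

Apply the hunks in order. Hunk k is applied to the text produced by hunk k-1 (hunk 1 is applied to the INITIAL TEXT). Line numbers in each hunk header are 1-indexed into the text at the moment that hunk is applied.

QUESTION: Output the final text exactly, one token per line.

Hunk 1: at line 1 remove [ttcwb] add [xnbb,omz] -> 7 lines: csxd ifkqr xnbb omz ilx dyq neetz
Hunk 2: at line 2 remove [omz] add [hpwf,czmuy] -> 8 lines: csxd ifkqr xnbb hpwf czmuy ilx dyq neetz
Hunk 3: at line 1 remove [ifkqr] add [htfmb,jdl,ctgld] -> 10 lines: csxd htfmb jdl ctgld xnbb hpwf czmuy ilx dyq neetz
Hunk 4: at line 6 remove [czmuy,ilx,dyq] add [xajh,dascb,nok] -> 10 lines: csxd htfmb jdl ctgld xnbb hpwf xajh dascb nok neetz
Hunk 5: at line 4 remove [hpwf,xajh] add [bbum,gibq,xoa] -> 11 lines: csxd htfmb jdl ctgld xnbb bbum gibq xoa dascb nok neetz
Hunk 6: at line 7 remove [xoa] add [ytea,ryqq] -> 12 lines: csxd htfmb jdl ctgld xnbb bbum gibq ytea ryqq dascb nok neetz

Answer: csxd
htfmb
jdl
ctgld
xnbb
bbum
gibq
ytea
ryqq
dascb
nok
neetz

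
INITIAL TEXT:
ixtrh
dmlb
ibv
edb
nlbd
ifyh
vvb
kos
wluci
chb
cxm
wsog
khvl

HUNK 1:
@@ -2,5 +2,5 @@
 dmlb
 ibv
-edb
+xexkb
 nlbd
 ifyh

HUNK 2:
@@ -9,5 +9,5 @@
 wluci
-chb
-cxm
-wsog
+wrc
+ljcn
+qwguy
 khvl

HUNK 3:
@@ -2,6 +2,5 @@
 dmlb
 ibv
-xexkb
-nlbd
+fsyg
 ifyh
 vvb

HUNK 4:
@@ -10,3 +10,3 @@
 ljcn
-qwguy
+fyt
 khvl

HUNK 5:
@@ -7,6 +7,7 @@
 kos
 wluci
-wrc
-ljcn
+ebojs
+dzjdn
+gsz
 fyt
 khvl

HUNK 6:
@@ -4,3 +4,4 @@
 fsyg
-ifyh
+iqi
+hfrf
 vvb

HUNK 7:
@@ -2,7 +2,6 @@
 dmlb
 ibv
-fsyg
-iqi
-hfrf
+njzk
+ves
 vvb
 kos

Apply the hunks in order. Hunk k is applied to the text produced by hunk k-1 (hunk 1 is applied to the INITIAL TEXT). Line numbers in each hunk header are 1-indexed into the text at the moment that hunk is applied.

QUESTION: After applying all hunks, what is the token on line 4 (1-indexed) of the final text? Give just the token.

Answer: njzk

Derivation:
Hunk 1: at line 2 remove [edb] add [xexkb] -> 13 lines: ixtrh dmlb ibv xexkb nlbd ifyh vvb kos wluci chb cxm wsog khvl
Hunk 2: at line 9 remove [chb,cxm,wsog] add [wrc,ljcn,qwguy] -> 13 lines: ixtrh dmlb ibv xexkb nlbd ifyh vvb kos wluci wrc ljcn qwguy khvl
Hunk 3: at line 2 remove [xexkb,nlbd] add [fsyg] -> 12 lines: ixtrh dmlb ibv fsyg ifyh vvb kos wluci wrc ljcn qwguy khvl
Hunk 4: at line 10 remove [qwguy] add [fyt] -> 12 lines: ixtrh dmlb ibv fsyg ifyh vvb kos wluci wrc ljcn fyt khvl
Hunk 5: at line 7 remove [wrc,ljcn] add [ebojs,dzjdn,gsz] -> 13 lines: ixtrh dmlb ibv fsyg ifyh vvb kos wluci ebojs dzjdn gsz fyt khvl
Hunk 6: at line 4 remove [ifyh] add [iqi,hfrf] -> 14 lines: ixtrh dmlb ibv fsyg iqi hfrf vvb kos wluci ebojs dzjdn gsz fyt khvl
Hunk 7: at line 2 remove [fsyg,iqi,hfrf] add [njzk,ves] -> 13 lines: ixtrh dmlb ibv njzk ves vvb kos wluci ebojs dzjdn gsz fyt khvl
Final line 4: njzk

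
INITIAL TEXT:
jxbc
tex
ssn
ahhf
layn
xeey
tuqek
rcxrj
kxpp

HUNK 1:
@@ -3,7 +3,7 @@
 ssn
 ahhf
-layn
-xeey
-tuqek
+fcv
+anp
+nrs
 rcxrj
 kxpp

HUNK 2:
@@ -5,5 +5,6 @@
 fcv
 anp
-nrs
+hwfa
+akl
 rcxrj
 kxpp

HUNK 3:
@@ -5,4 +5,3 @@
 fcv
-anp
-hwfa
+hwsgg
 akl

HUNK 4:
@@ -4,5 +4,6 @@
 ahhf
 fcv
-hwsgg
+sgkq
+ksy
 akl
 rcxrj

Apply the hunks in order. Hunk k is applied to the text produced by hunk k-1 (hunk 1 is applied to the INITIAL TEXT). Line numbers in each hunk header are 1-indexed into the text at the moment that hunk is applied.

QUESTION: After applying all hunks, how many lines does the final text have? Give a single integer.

Hunk 1: at line 3 remove [layn,xeey,tuqek] add [fcv,anp,nrs] -> 9 lines: jxbc tex ssn ahhf fcv anp nrs rcxrj kxpp
Hunk 2: at line 5 remove [nrs] add [hwfa,akl] -> 10 lines: jxbc tex ssn ahhf fcv anp hwfa akl rcxrj kxpp
Hunk 3: at line 5 remove [anp,hwfa] add [hwsgg] -> 9 lines: jxbc tex ssn ahhf fcv hwsgg akl rcxrj kxpp
Hunk 4: at line 4 remove [hwsgg] add [sgkq,ksy] -> 10 lines: jxbc tex ssn ahhf fcv sgkq ksy akl rcxrj kxpp
Final line count: 10

Answer: 10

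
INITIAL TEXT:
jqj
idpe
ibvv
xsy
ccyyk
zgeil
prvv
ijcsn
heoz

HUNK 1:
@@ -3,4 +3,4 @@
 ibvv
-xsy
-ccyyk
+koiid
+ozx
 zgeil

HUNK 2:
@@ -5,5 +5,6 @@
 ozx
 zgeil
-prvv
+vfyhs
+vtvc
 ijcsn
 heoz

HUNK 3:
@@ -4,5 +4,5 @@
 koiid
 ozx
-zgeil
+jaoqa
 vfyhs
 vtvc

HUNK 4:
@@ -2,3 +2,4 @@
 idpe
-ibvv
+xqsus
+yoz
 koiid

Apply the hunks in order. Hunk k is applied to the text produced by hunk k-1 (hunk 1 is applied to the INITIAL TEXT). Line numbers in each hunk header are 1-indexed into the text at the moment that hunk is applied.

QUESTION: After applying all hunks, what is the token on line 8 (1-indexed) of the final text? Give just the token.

Answer: vfyhs

Derivation:
Hunk 1: at line 3 remove [xsy,ccyyk] add [koiid,ozx] -> 9 lines: jqj idpe ibvv koiid ozx zgeil prvv ijcsn heoz
Hunk 2: at line 5 remove [prvv] add [vfyhs,vtvc] -> 10 lines: jqj idpe ibvv koiid ozx zgeil vfyhs vtvc ijcsn heoz
Hunk 3: at line 4 remove [zgeil] add [jaoqa] -> 10 lines: jqj idpe ibvv koiid ozx jaoqa vfyhs vtvc ijcsn heoz
Hunk 4: at line 2 remove [ibvv] add [xqsus,yoz] -> 11 lines: jqj idpe xqsus yoz koiid ozx jaoqa vfyhs vtvc ijcsn heoz
Final line 8: vfyhs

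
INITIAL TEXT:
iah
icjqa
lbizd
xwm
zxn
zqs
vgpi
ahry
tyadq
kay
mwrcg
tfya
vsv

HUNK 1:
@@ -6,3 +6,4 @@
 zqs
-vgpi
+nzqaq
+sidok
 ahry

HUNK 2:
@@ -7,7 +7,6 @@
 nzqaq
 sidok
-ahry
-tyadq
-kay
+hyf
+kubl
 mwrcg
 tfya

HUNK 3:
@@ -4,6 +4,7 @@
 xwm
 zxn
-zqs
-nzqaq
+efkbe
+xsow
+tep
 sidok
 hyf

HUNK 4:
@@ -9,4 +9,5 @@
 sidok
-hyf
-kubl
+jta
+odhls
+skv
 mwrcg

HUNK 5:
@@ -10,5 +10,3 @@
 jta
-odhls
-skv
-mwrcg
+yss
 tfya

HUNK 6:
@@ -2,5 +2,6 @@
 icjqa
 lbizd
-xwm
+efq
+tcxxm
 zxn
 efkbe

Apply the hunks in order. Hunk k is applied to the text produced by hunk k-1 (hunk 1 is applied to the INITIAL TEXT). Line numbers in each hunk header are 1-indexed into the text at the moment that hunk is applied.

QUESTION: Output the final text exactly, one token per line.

Answer: iah
icjqa
lbizd
efq
tcxxm
zxn
efkbe
xsow
tep
sidok
jta
yss
tfya
vsv

Derivation:
Hunk 1: at line 6 remove [vgpi] add [nzqaq,sidok] -> 14 lines: iah icjqa lbizd xwm zxn zqs nzqaq sidok ahry tyadq kay mwrcg tfya vsv
Hunk 2: at line 7 remove [ahry,tyadq,kay] add [hyf,kubl] -> 13 lines: iah icjqa lbizd xwm zxn zqs nzqaq sidok hyf kubl mwrcg tfya vsv
Hunk 3: at line 4 remove [zqs,nzqaq] add [efkbe,xsow,tep] -> 14 lines: iah icjqa lbizd xwm zxn efkbe xsow tep sidok hyf kubl mwrcg tfya vsv
Hunk 4: at line 9 remove [hyf,kubl] add [jta,odhls,skv] -> 15 lines: iah icjqa lbizd xwm zxn efkbe xsow tep sidok jta odhls skv mwrcg tfya vsv
Hunk 5: at line 10 remove [odhls,skv,mwrcg] add [yss] -> 13 lines: iah icjqa lbizd xwm zxn efkbe xsow tep sidok jta yss tfya vsv
Hunk 6: at line 2 remove [xwm] add [efq,tcxxm] -> 14 lines: iah icjqa lbizd efq tcxxm zxn efkbe xsow tep sidok jta yss tfya vsv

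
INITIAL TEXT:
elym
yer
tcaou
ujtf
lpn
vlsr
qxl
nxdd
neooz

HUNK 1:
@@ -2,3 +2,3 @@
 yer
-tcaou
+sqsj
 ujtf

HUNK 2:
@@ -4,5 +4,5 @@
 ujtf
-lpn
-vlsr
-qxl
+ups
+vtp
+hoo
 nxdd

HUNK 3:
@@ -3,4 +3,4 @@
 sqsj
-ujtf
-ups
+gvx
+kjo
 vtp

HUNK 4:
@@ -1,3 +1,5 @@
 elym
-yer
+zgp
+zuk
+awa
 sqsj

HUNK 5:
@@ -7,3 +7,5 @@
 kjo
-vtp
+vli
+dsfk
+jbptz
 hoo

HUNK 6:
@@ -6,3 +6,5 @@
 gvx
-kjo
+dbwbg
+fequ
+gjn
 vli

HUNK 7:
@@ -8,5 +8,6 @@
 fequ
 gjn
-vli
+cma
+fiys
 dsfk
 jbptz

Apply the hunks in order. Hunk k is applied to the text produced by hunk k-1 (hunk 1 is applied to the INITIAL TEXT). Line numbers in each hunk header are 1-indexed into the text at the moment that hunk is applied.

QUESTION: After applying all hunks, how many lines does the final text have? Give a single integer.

Answer: 16

Derivation:
Hunk 1: at line 2 remove [tcaou] add [sqsj] -> 9 lines: elym yer sqsj ujtf lpn vlsr qxl nxdd neooz
Hunk 2: at line 4 remove [lpn,vlsr,qxl] add [ups,vtp,hoo] -> 9 lines: elym yer sqsj ujtf ups vtp hoo nxdd neooz
Hunk 3: at line 3 remove [ujtf,ups] add [gvx,kjo] -> 9 lines: elym yer sqsj gvx kjo vtp hoo nxdd neooz
Hunk 4: at line 1 remove [yer] add [zgp,zuk,awa] -> 11 lines: elym zgp zuk awa sqsj gvx kjo vtp hoo nxdd neooz
Hunk 5: at line 7 remove [vtp] add [vli,dsfk,jbptz] -> 13 lines: elym zgp zuk awa sqsj gvx kjo vli dsfk jbptz hoo nxdd neooz
Hunk 6: at line 6 remove [kjo] add [dbwbg,fequ,gjn] -> 15 lines: elym zgp zuk awa sqsj gvx dbwbg fequ gjn vli dsfk jbptz hoo nxdd neooz
Hunk 7: at line 8 remove [vli] add [cma,fiys] -> 16 lines: elym zgp zuk awa sqsj gvx dbwbg fequ gjn cma fiys dsfk jbptz hoo nxdd neooz
Final line count: 16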